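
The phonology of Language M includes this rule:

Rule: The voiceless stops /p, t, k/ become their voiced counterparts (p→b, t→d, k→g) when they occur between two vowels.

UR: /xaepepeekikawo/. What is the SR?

/p/ is a voiceless stop between vowels /e/ and /e/, so it voices to [b].
/p/ is a voiceless stop between vowels /e/ and /e/, so it voices to [b].
/k/ is a voiceless stop between vowels /e/ and /i/, so it voices to [g].
/k/ is a voiceless stop between vowels /i/ and /a/, so it voices to [g].
Surface form: [xaebebeegigawo].

xaebebeegigawo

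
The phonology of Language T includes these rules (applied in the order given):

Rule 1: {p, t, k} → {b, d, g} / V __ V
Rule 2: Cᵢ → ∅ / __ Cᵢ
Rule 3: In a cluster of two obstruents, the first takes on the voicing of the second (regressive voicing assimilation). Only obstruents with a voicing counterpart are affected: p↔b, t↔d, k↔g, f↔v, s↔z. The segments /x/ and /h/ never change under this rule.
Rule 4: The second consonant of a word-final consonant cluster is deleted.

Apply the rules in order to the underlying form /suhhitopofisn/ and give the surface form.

suhidobofis

Rule 1 (intervocalic voicing): /t/ is a voiceless stop between vowels /i/ and /o/, so it voices to [d]. /p/ is a voiceless stop between vowels /o/ and /o/, so it voices to [b]. /suhhitopofisn/ → suhhidobofisn.
Rule 2 (degemination): /hh/ is a geminate; the first /h/ deletes. /suhhidobofisn/ → suhidobofisn.
Rule 3 (regressive voicing assimilation): no segment meets the environment; /suhidobofisn/ is unchanged.
Rule 4 (final cluster simplification): /n/ is the second consonant of a word-final cluster /sn/, so it deletes. /suhidobofisn/ → suhidobofis.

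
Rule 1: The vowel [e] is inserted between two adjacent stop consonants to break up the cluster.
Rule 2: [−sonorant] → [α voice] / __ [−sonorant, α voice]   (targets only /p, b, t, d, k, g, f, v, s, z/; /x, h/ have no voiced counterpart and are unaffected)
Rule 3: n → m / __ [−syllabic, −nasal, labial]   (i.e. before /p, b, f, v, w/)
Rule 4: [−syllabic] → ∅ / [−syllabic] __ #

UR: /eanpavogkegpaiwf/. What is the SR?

Rule 1 (stop-cluster e-epenthesis): /g/ and /k/ form a stop–stop cluster, so [e] is inserted between them. /g/ and /p/ form a stop–stop cluster, so [e] is inserted between them. /eanpavogkegpaiwf/ → eanpavogekegepaiwf.
Rule 2 (regressive voicing assimilation): no segment meets the environment; /eanpavogekegepaiwf/ is unchanged.
Rule 3 (nasal place assimilation): /n/ precedes the labial consonant /p/, so it assimilates in place to [m]. /eanpavogekegepaiwf/ → eampavogekegepaiwf.
Rule 4 (final cluster simplification): /f/ is the second consonant of a word-final cluster /wf/, so it deletes. /eampavogekegepaiwf/ → eampavogekegepaiw.

eampavogekegepaiw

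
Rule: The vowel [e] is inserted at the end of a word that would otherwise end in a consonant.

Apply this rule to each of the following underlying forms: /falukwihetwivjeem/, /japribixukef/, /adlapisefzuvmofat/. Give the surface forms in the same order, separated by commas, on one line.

/falukwihetwivjeem/: the form ends in the consonant /m/, so [e] is inserted word-finally. → [falukwihetwivjeeme].
/japribixukef/: the form ends in the consonant /f/, so [e] is inserted word-finally. → [japribixukefe].
/adlapisefzuvmofat/: the form ends in the consonant /t/, so [e] is inserted word-finally. → [adlapisefzuvmofate].

falukwihetwivjeeme, japribixukefe, adlapisefzuvmofate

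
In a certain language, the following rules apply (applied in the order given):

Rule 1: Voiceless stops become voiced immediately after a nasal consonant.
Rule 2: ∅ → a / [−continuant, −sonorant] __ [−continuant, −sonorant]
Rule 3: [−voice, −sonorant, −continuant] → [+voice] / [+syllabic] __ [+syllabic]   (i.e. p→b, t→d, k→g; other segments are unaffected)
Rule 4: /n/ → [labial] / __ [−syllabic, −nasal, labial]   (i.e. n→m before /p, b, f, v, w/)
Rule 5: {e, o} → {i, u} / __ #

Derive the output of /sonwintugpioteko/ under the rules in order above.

somwindugabiodegu

Rule 1 (post-nasal voicing): /t/ is a voiceless stop immediately after the nasal /n/, so it voices to [d]. /sonwintugpioteko/ → sonwindugpioteko.
Rule 2 (stop-cluster a-epenthesis): /g/ and /p/ form a stop–stop cluster, so [a] is inserted between them. /sonwindugpioteko/ → sonwindugapioteko.
Rule 3 (intervocalic voicing): /p/ is a voiceless stop between vowels /a/ and /i/, so it voices to [b]. /t/ is a voiceless stop between vowels /o/ and /e/, so it voices to [d]. /k/ is a voiceless stop between vowels /e/ and /o/, so it voices to [g]. /sonwindugapioteko/ → sonwindugabiodego.
Rule 4 (nasal place assimilation): /n/ precedes the labial consonant /w/, so it assimilates in place to [m]. /sonwindugabiodego/ → somwindugabiodego.
Rule 5 (final vowel raising): /o/ is a mid vowel in word-final position, so it raises to [u]. /somwindugabiodego/ → somwindugabiodegu.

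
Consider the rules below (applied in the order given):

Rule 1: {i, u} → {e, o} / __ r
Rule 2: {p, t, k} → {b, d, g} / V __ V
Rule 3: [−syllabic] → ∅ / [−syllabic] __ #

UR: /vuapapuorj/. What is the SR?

Rule 1 (pre-rhotic lowering): no segment meets the environment; /vuapapuorj/ is unchanged.
Rule 2 (intervocalic voicing): /p/ is a voiceless stop between vowels /a/ and /a/, so it voices to [b]. /p/ is a voiceless stop between vowels /a/ and /u/, so it voices to [b]. /vuapapuorj/ → vuababuorj.
Rule 3 (final cluster simplification): /j/ is the second consonant of a word-final cluster /rj/, so it deletes. /vuababuorj/ → vuababuor.

vuababuor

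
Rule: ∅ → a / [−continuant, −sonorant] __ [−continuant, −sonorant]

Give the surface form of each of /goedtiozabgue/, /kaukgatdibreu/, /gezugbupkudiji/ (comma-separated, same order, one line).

/goedtiozabgue/: /d/ and /t/ form a stop–stop cluster, so [a] is inserted between them. /b/ and /g/ form a stop–stop cluster, so [a] is inserted between them. → [goedatiozabague].
/kaukgatdibreu/: /k/ and /g/ form a stop–stop cluster, so [a] is inserted between them. /t/ and /d/ form a stop–stop cluster, so [a] is inserted between them. → [kaukagatadibreu].
/gezugbupkudiji/: /g/ and /b/ form a stop–stop cluster, so [a] is inserted between them. /p/ and /k/ form a stop–stop cluster, so [a] is inserted between them. → [gezugabupakudiji].

goedatiozabague, kaukagatadibreu, gezugabupakudiji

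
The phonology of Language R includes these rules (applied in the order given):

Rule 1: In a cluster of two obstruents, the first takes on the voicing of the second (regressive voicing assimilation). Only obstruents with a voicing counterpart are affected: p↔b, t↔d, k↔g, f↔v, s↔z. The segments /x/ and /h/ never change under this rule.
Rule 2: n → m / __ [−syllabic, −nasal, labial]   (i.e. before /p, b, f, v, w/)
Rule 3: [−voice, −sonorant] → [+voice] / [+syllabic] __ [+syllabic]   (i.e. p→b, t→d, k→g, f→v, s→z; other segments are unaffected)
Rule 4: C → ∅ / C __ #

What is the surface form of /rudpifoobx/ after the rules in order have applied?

Rule 1 (regressive voicing assimilation): /d/ precedes the voiceless obstruent /p/, so it devoices to [t] by assimilation. /b/ precedes the voiceless obstruent /x/, so it devoices to [p] by assimilation. /rudpifoobx/ → rutpifoopx.
Rule 2 (nasal place assimilation): no segment meets the environment; /rutpifoopx/ is unchanged.
Rule 3 (intervocalic voicing): /f/ is a voiceless obstruent between vowels /i/ and /o/, so it voices to [v]. /rutpifoopx/ → rutpivoopx.
Rule 4 (final cluster simplification): /x/ is the second consonant of a word-final cluster /px/, so it deletes. /rutpivoopx/ → rutpivoop.

rutpivoop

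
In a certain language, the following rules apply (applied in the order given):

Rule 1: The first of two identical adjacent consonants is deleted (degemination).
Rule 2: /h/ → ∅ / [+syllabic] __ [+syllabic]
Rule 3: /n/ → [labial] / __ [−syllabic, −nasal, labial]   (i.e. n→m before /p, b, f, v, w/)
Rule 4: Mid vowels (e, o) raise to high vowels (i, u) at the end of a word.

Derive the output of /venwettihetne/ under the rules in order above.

Rule 1 (degemination): /tt/ is a geminate; the first /t/ deletes. /venwettihetne/ → venwetihetne.
Rule 2 (intervocalic h-deletion): /h/ occurs between vowels /i/ and /e/, so it deletes. /venwetihetne/ → venwetietne.
Rule 3 (nasal place assimilation): /n/ precedes the labial consonant /w/, so it assimilates in place to [m]. /venwetietne/ → vemwetietne.
Rule 4 (final vowel raising): /e/ is a mid vowel in word-final position, so it raises to [i]. /vemwetietne/ → vemwetietni.

vemwetietni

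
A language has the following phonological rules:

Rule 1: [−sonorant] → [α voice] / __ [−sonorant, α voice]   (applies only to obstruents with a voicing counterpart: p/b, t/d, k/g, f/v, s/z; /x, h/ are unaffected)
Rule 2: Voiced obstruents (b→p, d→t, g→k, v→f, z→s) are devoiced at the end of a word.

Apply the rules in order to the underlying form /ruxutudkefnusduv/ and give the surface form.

ruxututkefnuzduf

Rule 1 (regressive voicing assimilation): /d/ precedes the voiceless obstruent /k/, so it devoices to [t] by assimilation. /s/ precedes the voiced obstruent /d/, so it voices to [z] by assimilation. /ruxutudkefnusduv/ → ruxututkefnuzduv.
Rule 2 (final devoicing): /v/ is a voiced obstruent in word-final position, so it devoices to [f]. /ruxututkefnuzduv/ → ruxututkefnuzduf.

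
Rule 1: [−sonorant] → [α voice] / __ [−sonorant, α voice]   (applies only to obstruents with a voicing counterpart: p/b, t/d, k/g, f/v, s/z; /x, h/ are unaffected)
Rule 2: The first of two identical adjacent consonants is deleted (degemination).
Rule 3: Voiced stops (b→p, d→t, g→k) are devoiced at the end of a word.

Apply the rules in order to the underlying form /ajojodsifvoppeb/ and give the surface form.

Rule 1 (regressive voicing assimilation): /d/ precedes the voiceless obstruent /s/, so it devoices to [t] by assimilation. /f/ precedes the voiced obstruent /v/, so it voices to [v] by assimilation. /ajojodsifvoppeb/ → ajojotsivvoppeb.
Rule 2 (degemination): /vv/ is a geminate; the first /v/ deletes. /pp/ is a geminate; the first /p/ deletes. /ajojotsivvoppeb/ → ajojotsivopeb.
Rule 3 (final devoicing): /b/ is a voiced stop in word-final position, so it devoices to [p]. /ajojotsivopeb/ → ajojotsivopep.

ajojotsivopep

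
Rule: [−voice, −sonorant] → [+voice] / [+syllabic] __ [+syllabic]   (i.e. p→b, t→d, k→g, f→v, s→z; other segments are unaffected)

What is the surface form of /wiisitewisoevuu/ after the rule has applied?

wiizidewizoevuu

/s/ is a voiceless obstruent between vowels /i/ and /i/, so it voices to [z].
/t/ is a voiceless obstruent between vowels /i/ and /e/, so it voices to [d].
/s/ is a voiceless obstruent between vowels /i/ and /o/, so it voices to [z].
Surface form: [wiizidewizoevuu].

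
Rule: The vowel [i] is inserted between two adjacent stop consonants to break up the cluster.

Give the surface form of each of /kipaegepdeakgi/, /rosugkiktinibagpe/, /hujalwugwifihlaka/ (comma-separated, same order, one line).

kipaegepideakigi, rosugikikitinibagipe, hujalwugwifihlaka

/kipaegepdeakgi/: /p/ and /d/ form a stop–stop cluster, so [i] is inserted between them. /k/ and /g/ form a stop–stop cluster, so [i] is inserted between them. → [kipaegepideakigi].
/rosugkiktinibagpe/: /g/ and /k/ form a stop–stop cluster, so [i] is inserted between them. /k/ and /t/ form a stop–stop cluster, so [i] is inserted between them. /g/ and /p/ form a stop–stop cluster, so [i] is inserted between them. → [rosugikikitinibagipe].
/hujalwugwifihlaka/: the rule's environment is not met; surfaces unchanged as [hujalwugwifihlaka].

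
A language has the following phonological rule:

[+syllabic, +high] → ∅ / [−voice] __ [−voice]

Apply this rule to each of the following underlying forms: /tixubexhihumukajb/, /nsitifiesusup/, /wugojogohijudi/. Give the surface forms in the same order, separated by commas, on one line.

txubexhhumukajb, nstfiessp, wugojogohijudi

/tixubexhihumukajb/: /i/ is a high vowel flanked by voiceless consonants /t/ and /x/, so it deletes. /i/ is a high vowel flanked by voiceless consonants /h/ and /h/, so it deletes. → [txubexhhumukajb].
/nsitifiesusup/: /i/ is a high vowel flanked by voiceless consonants /s/ and /t/, so it deletes. /i/ is a high vowel flanked by voiceless consonants /t/ and /f/, so it deletes. /u/ is a high vowel flanked by voiceless consonants /s/ and /s/, so it deletes. /u/ is a high vowel flanked by voiceless consonants /s/ and /p/, so it deletes. → [nstfiessp].
/wugojogohijudi/: the rule's environment is not met; surfaces unchanged as [wugojogohijudi].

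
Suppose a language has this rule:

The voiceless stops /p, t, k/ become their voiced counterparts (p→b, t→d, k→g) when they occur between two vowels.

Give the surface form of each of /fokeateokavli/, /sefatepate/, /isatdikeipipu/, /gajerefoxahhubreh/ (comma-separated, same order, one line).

fogeadeogavli, sefadebade, isatdigeibibu, gajerefoxahhubreh

/fokeateokavli/: /k/ is a voiceless stop between vowels /o/ and /e/, so it voices to [g]. /t/ is a voiceless stop between vowels /a/ and /e/, so it voices to [d]. /k/ is a voiceless stop between vowels /o/ and /a/, so it voices to [g]. → [fogeadeogavli].
/sefatepate/: /t/ is a voiceless stop between vowels /a/ and /e/, so it voices to [d]. /p/ is a voiceless stop between vowels /e/ and /a/, so it voices to [b]. /t/ is a voiceless stop between vowels /a/ and /e/, so it voices to [d]. → [sefadebade].
/isatdikeipipu/: /k/ is a voiceless stop between vowels /i/ and /e/, so it voices to [g]. /p/ is a voiceless stop between vowels /i/ and /i/, so it voices to [b]. /p/ is a voiceless stop between vowels /i/ and /u/, so it voices to [b]. → [isatdigeibibu].
/gajerefoxahhubreh/: the rule's environment is not met; surfaces unchanged as [gajerefoxahhubreh].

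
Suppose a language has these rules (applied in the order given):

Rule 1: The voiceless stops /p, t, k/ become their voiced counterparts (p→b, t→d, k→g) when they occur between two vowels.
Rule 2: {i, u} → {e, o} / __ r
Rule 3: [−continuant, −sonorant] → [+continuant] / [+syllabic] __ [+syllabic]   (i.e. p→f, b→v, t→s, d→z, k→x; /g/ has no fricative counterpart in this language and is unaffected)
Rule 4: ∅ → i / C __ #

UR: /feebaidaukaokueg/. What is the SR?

feevaizaugaoguegi

Rule 1 (intervocalic voicing): /k/ is a voiceless stop between vowels /u/ and /a/, so it voices to [g]. /k/ is a voiceless stop between vowels /o/ and /u/, so it voices to [g]. /feebaidaukaokueg/ → feebaidaugaogueg.
Rule 2 (pre-rhotic lowering): no segment meets the environment; /feebaidaugaogueg/ is unchanged.
Rule 3 (intervocalic spirantization): /b/ is a stop between vowels /e/ and /a/, so it spirantizes to the fricative [v]. /d/ is a stop between vowels /i/ and /a/, so it spirantizes to the fricative [z]. /feebaidaugaogueg/ → feevaizaugaogueg.
Rule 4 (final i-epenthesis): the form ends in the consonant /g/, so [i] is inserted word-finally. /feevaizaugaogueg/ → feevaizaugaoguegi.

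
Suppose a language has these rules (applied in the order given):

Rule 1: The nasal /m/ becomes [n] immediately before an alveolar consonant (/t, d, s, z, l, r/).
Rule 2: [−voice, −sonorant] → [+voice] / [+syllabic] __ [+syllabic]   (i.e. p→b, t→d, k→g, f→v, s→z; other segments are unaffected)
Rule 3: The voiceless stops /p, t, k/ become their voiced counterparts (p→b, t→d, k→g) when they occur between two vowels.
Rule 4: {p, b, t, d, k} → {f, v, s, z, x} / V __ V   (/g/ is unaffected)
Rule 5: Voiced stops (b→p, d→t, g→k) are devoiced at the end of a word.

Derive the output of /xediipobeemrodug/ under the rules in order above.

xeziivoveenrozuk

Rule 1 (nasal place assimilation): /m/ precedes the alveolar consonant /r/, so it assimilates in place to [n]. /xediipobeemrodug/ → xediipobeenrodug.
Rule 2 (intervocalic voicing): /p/ is a voiceless obstruent between vowels /i/ and /o/, so it voices to [b]. /xediipobeenrodug/ → xediibobeenrodug.
Rule 3 (intervocalic voicing): no segment meets the environment; /xediibobeenrodug/ is unchanged.
Rule 4 (intervocalic spirantization): /d/ is a stop between vowels /e/ and /i/, so it spirantizes to the fricative [z]. /b/ is a stop between vowels /i/ and /o/, so it spirantizes to the fricative [v]. /b/ is a stop between vowels /o/ and /e/, so it spirantizes to the fricative [v]. /d/ is a stop between vowels /o/ and /u/, so it spirantizes to the fricative [z]. /xediibobeenrodug/ → xeziivoveenrozug.
Rule 5 (final devoicing): /g/ is a voiced stop in word-final position, so it devoices to [k]. /xeziivoveenrozug/ → xeziivoveenrozuk.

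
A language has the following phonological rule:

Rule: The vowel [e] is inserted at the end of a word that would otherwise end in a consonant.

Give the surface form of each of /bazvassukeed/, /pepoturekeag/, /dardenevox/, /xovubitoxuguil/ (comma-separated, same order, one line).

/bazvassukeed/: the form ends in the consonant /d/, so [e] is inserted word-finally. → [bazvassukeede].
/pepoturekeag/: the form ends in the consonant /g/, so [e] is inserted word-finally. → [pepoturekeage].
/dardenevox/: the form ends in the consonant /x/, so [e] is inserted word-finally. → [dardenevoxe].
/xovubitoxuguil/: the form ends in the consonant /l/, so [e] is inserted word-finally. → [xovubitoxuguile].

bazvassukeede, pepoturekeage, dardenevoxe, xovubitoxuguile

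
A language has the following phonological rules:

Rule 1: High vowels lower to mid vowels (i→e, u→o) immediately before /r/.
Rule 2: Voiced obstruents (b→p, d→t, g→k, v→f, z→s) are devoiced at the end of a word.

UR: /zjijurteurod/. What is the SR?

zjijorteorot

Rule 1 (pre-rhotic lowering): /u/ is a high vowel immediately before /r/, so it lowers to [o]. /u/ is a high vowel immediately before /r/, so it lowers to [o]. /zjijurteurod/ → zjijorteorod.
Rule 2 (final devoicing): /d/ is a voiced obstruent in word-final position, so it devoices to [t]. /zjijorteorod/ → zjijorteorot.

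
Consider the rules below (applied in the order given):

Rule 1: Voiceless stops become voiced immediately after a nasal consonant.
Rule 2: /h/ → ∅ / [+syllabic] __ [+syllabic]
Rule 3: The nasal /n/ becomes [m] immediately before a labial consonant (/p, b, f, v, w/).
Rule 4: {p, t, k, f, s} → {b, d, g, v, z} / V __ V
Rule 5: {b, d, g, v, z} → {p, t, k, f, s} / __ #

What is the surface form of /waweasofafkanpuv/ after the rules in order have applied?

Rule 1 (post-nasal voicing): /p/ is a voiceless stop immediately after the nasal /n/, so it voices to [b]. /waweasofafkanpuv/ → waweasofafkanbuv.
Rule 2 (intervocalic h-deletion): no segment meets the environment; /waweasofafkanbuv/ is unchanged.
Rule 3 (nasal place assimilation): /n/ precedes the labial consonant /b/, so it assimilates in place to [m]. /waweasofafkanbuv/ → waweasofafkambuv.
Rule 4 (intervocalic voicing): /s/ is a voiceless obstruent between vowels /a/ and /o/, so it voices to [z]. /f/ is a voiceless obstruent between vowels /o/ and /a/, so it voices to [v]. /waweasofafkambuv/ → waweazovafkambuv.
Rule 5 (final devoicing): /v/ is a voiced obstruent in word-final position, so it devoices to [f]. /waweazovafkambuv/ → waweazovafkambuf.

waweazovafkambuf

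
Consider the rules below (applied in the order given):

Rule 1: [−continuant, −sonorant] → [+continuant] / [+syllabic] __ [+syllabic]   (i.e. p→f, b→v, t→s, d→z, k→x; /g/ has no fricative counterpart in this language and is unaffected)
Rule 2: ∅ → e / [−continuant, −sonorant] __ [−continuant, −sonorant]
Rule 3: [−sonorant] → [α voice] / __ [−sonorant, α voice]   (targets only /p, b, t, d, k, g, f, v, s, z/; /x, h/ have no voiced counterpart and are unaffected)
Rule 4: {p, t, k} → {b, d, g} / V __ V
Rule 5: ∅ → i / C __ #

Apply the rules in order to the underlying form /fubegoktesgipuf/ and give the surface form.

fuvegogedezgifufi

Rule 1 (intervocalic spirantization): /b/ is a stop between vowels /u/ and /e/, so it spirantizes to the fricative [v]. /p/ is a stop between vowels /i/ and /u/, so it spirantizes to the fricative [f]. /fubegoktesgipuf/ → fuvegoktesgifuf.
Rule 2 (stop-cluster e-epenthesis): /k/ and /t/ form a stop–stop cluster, so [e] is inserted between them. /fuvegoktesgifuf/ → fuvegoketesgifuf.
Rule 3 (regressive voicing assimilation): /s/ precedes the voiced obstruent /g/, so it voices to [z] by assimilation. /fuvegoketesgifuf/ → fuvegoketezgifuf.
Rule 4 (intervocalic voicing): /k/ is a voiceless stop between vowels /o/ and /e/, so it voices to [g]. /t/ is a voiceless stop between vowels /e/ and /e/, so it voices to [d]. /fuvegoketezgifuf/ → fuvegogedezgifuf.
Rule 5 (final i-epenthesis): the form ends in the consonant /f/, so [i] is inserted word-finally. /fuvegogedezgifuf/ → fuvegogedezgifufi.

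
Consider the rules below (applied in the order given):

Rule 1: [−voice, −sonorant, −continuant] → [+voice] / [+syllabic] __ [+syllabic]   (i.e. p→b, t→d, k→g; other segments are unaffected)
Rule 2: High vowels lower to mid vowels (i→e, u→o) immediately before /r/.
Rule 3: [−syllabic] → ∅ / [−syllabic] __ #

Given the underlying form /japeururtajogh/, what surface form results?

Rule 1 (intervocalic voicing): /p/ is a voiceless stop between vowels /a/ and /e/, so it voices to [b]. /japeururtajogh/ → jabeururtajogh.
Rule 2 (pre-rhotic lowering): /u/ is a high vowel immediately before /r/, so it lowers to [o]. /u/ is a high vowel immediately before /r/, so it lowers to [o]. /jabeururtajogh/ → jabeorortajogh.
Rule 3 (final cluster simplification): /h/ is the second consonant of a word-final cluster /gh/, so it deletes. /jabeorortajogh/ → jabeorortajog.

jabeorortajog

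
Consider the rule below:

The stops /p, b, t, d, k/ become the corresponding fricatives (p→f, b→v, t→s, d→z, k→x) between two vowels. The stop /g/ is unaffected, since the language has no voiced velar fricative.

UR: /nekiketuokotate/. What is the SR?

/k/ is a stop between vowels /e/ and /i/, so it spirantizes to the fricative [x].
/k/ is a stop between vowels /i/ and /e/, so it spirantizes to the fricative [x].
/t/ is a stop between vowels /e/ and /u/, so it spirantizes to the fricative [s].
/k/ is a stop between vowels /o/ and /o/, so it spirantizes to the fricative [x].
/t/ is a stop between vowels /o/ and /a/, so it spirantizes to the fricative [s].
/t/ is a stop between vowels /a/ and /e/, so it spirantizes to the fricative [s].
Surface form: [nexixesuoxosase].

nexixesuoxosase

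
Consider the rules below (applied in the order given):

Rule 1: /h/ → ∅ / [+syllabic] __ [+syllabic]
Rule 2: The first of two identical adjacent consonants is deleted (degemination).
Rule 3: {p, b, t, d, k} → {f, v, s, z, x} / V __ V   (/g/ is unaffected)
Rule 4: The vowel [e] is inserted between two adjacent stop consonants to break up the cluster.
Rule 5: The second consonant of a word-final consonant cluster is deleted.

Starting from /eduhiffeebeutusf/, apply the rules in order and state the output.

Rule 1 (intervocalic h-deletion): /h/ occurs between vowels /u/ and /i/, so it deletes. /eduhiffeebeutusf/ → eduiffeebeutusf.
Rule 2 (degemination): /ff/ is a geminate; the first /f/ deletes. /eduiffeebeutusf/ → eduifeebeutusf.
Rule 3 (intervocalic spirantization): /d/ is a stop between vowels /e/ and /u/, so it spirantizes to the fricative [z]. /b/ is a stop between vowels /e/ and /e/, so it spirantizes to the fricative [v]. /t/ is a stop between vowels /u/ and /u/, so it spirantizes to the fricative [s]. /eduifeebeutusf/ → ezuifeeveususf.
Rule 4 (stop-cluster e-epenthesis): no segment meets the environment; /ezuifeeveususf/ is unchanged.
Rule 5 (final cluster simplification): /f/ is the second consonant of a word-final cluster /sf/, so it deletes. /ezuifeeveususf/ → ezuifeeveusus.

ezuifeeveusus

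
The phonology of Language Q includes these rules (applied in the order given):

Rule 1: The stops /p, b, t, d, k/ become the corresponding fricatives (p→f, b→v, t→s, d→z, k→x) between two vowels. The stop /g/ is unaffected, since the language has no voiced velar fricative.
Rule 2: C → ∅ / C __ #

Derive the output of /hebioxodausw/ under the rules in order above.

Rule 1 (intervocalic spirantization): /b/ is a stop between vowels /e/ and /i/, so it spirantizes to the fricative [v]. /d/ is a stop between vowels /o/ and /a/, so it spirantizes to the fricative [z]. /hebioxodausw/ → hevioxozausw.
Rule 2 (final cluster simplification): /w/ is the second consonant of a word-final cluster /sw/, so it deletes. /hevioxozausw/ → hevioxozaus.

hevioxozaus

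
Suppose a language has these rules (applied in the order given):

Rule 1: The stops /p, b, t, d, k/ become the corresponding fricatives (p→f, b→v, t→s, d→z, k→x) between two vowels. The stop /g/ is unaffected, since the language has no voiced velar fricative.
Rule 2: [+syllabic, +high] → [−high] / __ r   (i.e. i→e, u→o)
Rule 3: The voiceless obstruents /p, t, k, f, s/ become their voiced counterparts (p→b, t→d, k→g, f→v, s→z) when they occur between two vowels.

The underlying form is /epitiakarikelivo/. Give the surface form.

eviziaxarixelivo

Rule 1 (intervocalic spirantization): /p/ is a stop between vowels /e/ and /i/, so it spirantizes to the fricative [f]. /t/ is a stop between vowels /i/ and /i/, so it spirantizes to the fricative [s]. /k/ is a stop between vowels /a/ and /a/, so it spirantizes to the fricative [x]. /k/ is a stop between vowels /i/ and /e/, so it spirantizes to the fricative [x]. /epitiakarikelivo/ → efisiaxarixelivo.
Rule 2 (pre-rhotic lowering): no segment meets the environment; /efisiaxarixelivo/ is unchanged.
Rule 3 (intervocalic voicing): /f/ is a voiceless obstruent between vowels /e/ and /i/, so it voices to [v]. /s/ is a voiceless obstruent between vowels /i/ and /i/, so it voices to [z]. /efisiaxarixelivo/ → eviziaxarixelivo.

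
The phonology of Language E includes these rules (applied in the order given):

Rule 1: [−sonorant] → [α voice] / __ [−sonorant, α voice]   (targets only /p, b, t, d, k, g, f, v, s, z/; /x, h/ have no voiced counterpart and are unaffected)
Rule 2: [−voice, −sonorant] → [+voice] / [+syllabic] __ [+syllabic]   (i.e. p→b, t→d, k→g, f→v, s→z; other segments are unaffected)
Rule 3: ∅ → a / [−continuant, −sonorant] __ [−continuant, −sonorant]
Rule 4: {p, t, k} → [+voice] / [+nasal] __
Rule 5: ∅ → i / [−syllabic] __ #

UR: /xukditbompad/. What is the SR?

xugadidabombadi

Rule 1 (regressive voicing assimilation): /k/ precedes the voiced obstruent /d/, so it voices to [g] by assimilation. /t/ precedes the voiced obstruent /b/, so it voices to [d] by assimilation. /xukditbompad/ → xugdidbompad.
Rule 2 (intervocalic voicing): no segment meets the environment; /xugdidbompad/ is unchanged.
Rule 3 (stop-cluster a-epenthesis): /g/ and /d/ form a stop–stop cluster, so [a] is inserted between them. /d/ and /b/ form a stop–stop cluster, so [a] is inserted between them. /xugdidbompad/ → xugadidabompad.
Rule 4 (post-nasal voicing): /p/ is a voiceless stop immediately after the nasal /m/, so it voices to [b]. /xugadidabompad/ → xugadidabombad.
Rule 5 (final i-epenthesis): the form ends in the consonant /d/, so [i] is inserted word-finally. /xugadidabombad/ → xugadidabombadi.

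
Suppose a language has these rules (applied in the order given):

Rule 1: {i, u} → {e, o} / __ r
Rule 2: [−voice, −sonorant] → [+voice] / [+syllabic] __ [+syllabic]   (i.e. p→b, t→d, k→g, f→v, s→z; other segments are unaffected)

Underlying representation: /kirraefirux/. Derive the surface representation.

Rule 1 (pre-rhotic lowering): /i/ is a high vowel immediately before /r/, so it lowers to [e]. /i/ is a high vowel immediately before /r/, so it lowers to [e]. /kirraefirux/ → kerraeferux.
Rule 2 (intervocalic voicing): /f/ is a voiceless obstruent between vowels /e/ and /e/, so it voices to [v]. /kerraeferux/ → kerraeverux.

kerraeverux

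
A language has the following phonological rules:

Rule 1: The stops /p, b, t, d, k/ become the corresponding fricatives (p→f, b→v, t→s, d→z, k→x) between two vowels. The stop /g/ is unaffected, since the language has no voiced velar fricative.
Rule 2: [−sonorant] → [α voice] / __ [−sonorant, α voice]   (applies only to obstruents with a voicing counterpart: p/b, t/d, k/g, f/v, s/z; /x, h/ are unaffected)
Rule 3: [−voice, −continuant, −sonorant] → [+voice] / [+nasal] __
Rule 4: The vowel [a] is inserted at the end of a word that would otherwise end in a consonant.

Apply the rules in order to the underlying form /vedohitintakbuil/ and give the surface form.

Rule 1 (intervocalic spirantization): /d/ is a stop between vowels /e/ and /o/, so it spirantizes to the fricative [z]. /t/ is a stop between vowels /i/ and /i/, so it spirantizes to the fricative [s]. /vedohitintakbuil/ → vezohisintakbuil.
Rule 2 (regressive voicing assimilation): /k/ precedes the voiced obstruent /b/, so it voices to [g] by assimilation. /vezohisintakbuil/ → vezohisintagbuil.
Rule 3 (post-nasal voicing): /t/ is a voiceless stop immediately after the nasal /n/, so it voices to [d]. /vezohisintagbuil/ → vezohisindagbuil.
Rule 4 (final a-epenthesis): the form ends in the consonant /l/, so [a] is inserted word-finally. /vezohisindagbuil/ → vezohisindagbuila.

vezohisindagbuila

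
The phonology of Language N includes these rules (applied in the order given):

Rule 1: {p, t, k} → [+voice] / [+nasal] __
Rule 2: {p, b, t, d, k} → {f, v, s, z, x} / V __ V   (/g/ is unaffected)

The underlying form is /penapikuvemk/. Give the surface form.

penafixuvemg

Rule 1 (post-nasal voicing): /k/ is a voiceless stop immediately after the nasal /m/, so it voices to [g]. /penapikuvemk/ → penapikuvemg.
Rule 2 (intervocalic spirantization): /p/ is a stop between vowels /a/ and /i/, so it spirantizes to the fricative [f]. /k/ is a stop between vowels /i/ and /u/, so it spirantizes to the fricative [x]. /penapikuvemg/ → penafixuvemg.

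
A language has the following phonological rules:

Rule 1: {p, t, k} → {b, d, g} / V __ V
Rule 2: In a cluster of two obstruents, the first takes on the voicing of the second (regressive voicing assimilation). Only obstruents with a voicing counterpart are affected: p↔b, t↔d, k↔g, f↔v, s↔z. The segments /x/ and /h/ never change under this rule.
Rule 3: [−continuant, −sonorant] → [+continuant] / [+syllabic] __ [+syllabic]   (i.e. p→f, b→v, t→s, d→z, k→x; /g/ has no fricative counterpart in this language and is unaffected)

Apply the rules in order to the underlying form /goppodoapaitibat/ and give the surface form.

goppozoavaizivat

Rule 1 (intervocalic voicing): /p/ is a voiceless stop between vowels /a/ and /a/, so it voices to [b]. /t/ is a voiceless stop between vowels /i/ and /i/, so it voices to [d]. /goppodoapaitibat/ → goppodoabaidibat.
Rule 2 (regressive voicing assimilation): no segment meets the environment; /goppodoabaidibat/ is unchanged.
Rule 3 (intervocalic spirantization): /d/ is a stop between vowels /o/ and /o/, so it spirantizes to the fricative [z]. /b/ is a stop between vowels /a/ and /a/, so it spirantizes to the fricative [v]. /d/ is a stop between vowels /i/ and /i/, so it spirantizes to the fricative [z]. /b/ is a stop between vowels /i/ and /a/, so it spirantizes to the fricative [v]. /goppodoabaidibat/ → goppozoavaizivat.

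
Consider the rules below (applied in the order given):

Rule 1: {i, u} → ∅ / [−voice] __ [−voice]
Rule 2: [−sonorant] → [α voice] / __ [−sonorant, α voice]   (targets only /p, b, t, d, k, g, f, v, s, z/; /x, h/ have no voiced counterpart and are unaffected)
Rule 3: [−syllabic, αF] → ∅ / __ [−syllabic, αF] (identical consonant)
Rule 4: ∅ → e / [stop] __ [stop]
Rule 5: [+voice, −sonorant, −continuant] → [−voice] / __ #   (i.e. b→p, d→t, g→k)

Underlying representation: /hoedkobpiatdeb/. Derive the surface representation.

Rule 1 (high vowel syncope): no segment meets the environment; /hoedkobpiatdeb/ is unchanged.
Rule 2 (regressive voicing assimilation): /d/ precedes the voiceless obstruent /k/, so it devoices to [t] by assimilation. /b/ precedes the voiceless obstruent /p/, so it devoices to [p] by assimilation. /t/ precedes the voiced obstruent /d/, so it voices to [d] by assimilation. /hoedkobpiatdeb/ → hoetkoppiaddeb.
Rule 3 (degemination): /pp/ is a geminate; the first /p/ deletes. /dd/ is a geminate; the first /d/ deletes. /hoetkoppiaddeb/ → hoetkopiadeb.
Rule 4 (stop-cluster e-epenthesis): /t/ and /k/ form a stop–stop cluster, so [e] is inserted between them. /hoetkopiadeb/ → hoetekopiadeb.
Rule 5 (final devoicing): /b/ is a voiced stop in word-final position, so it devoices to [p]. /hoetekopiadeb/ → hoetekopiadep.

hoetekopiadep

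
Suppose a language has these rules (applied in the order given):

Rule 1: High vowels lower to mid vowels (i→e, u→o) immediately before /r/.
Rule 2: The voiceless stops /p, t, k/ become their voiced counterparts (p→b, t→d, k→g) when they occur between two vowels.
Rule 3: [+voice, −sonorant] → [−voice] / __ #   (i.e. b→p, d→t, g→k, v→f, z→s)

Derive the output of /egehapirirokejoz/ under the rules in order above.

egehabererogejos

Rule 1 (pre-rhotic lowering): /i/ is a high vowel immediately before /r/, so it lowers to [e]. /i/ is a high vowel immediately before /r/, so it lowers to [e]. /egehapirirokejoz/ → egehapererokejoz.
Rule 2 (intervocalic voicing): /p/ is a voiceless stop between vowels /a/ and /e/, so it voices to [b]. /k/ is a voiceless stop between vowels /o/ and /e/, so it voices to [g]. /egehapererokejoz/ → egehabererogejoz.
Rule 3 (final devoicing): /z/ is a voiced obstruent in word-final position, so it devoices to [s]. /egehabererogejoz/ → egehabererogejos.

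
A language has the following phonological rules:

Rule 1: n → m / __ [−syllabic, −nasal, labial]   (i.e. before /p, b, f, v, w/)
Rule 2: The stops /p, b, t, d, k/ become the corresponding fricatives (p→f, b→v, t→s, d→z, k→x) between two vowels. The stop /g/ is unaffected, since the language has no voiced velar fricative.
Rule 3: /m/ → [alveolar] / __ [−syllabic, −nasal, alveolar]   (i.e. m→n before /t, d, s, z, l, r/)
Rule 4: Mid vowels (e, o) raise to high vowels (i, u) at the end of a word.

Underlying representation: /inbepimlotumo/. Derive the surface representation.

imbefinlosumu

Rule 1 (nasal place assimilation): /n/ precedes the labial consonant /b/, so it assimilates in place to [m]. /inbepimlotumo/ → imbepimlotumo.
Rule 2 (intervocalic spirantization): /p/ is a stop between vowels /e/ and /i/, so it spirantizes to the fricative [f]. /t/ is a stop between vowels /o/ and /u/, so it spirantizes to the fricative [s]. /imbepimlotumo/ → imbefimlosumo.
Rule 3 (nasal place assimilation): /m/ precedes the alveolar consonant /l/, so it assimilates in place to [n]. /imbefimlosumo/ → imbefinlosumo.
Rule 4 (final vowel raising): /o/ is a mid vowel in word-final position, so it raises to [u]. /imbefinlosumo/ → imbefinlosumu.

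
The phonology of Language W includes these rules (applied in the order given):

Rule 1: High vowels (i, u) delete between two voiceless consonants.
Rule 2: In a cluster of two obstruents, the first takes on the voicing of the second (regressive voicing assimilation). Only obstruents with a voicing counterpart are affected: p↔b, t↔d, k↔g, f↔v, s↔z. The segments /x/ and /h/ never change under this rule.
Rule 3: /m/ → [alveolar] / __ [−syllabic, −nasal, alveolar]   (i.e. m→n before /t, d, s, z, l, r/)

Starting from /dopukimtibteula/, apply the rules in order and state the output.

Rule 1 (high vowel syncope): /u/ is a high vowel flanked by voiceless consonants /p/ and /k/, so it deletes. /dopukimtibteula/ → dopkimtibteula.
Rule 2 (regressive voicing assimilation): /b/ precedes the voiceless obstruent /t/, so it devoices to [p] by assimilation. /dopkimtibteula/ → dopkimtipteula.
Rule 3 (nasal place assimilation): /m/ precedes the alveolar consonant /t/, so it assimilates in place to [n]. /dopkimtipteula/ → dopkintipteula.

dopkintipteula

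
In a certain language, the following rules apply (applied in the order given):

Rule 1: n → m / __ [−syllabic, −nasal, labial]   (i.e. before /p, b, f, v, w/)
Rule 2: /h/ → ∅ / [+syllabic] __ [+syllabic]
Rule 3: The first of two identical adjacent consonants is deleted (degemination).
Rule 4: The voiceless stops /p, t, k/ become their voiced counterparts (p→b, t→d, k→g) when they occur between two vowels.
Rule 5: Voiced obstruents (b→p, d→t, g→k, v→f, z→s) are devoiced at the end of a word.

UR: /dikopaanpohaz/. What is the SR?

digobaampoas

Rule 1 (nasal place assimilation): /n/ precedes the labial consonant /p/, so it assimilates in place to [m]. /dikopaanpohaz/ → dikopaampohaz.
Rule 2 (intervocalic h-deletion): /h/ occurs between vowels /o/ and /a/, so it deletes. /dikopaampohaz/ → dikopaampoaz.
Rule 3 (degemination): no segment meets the environment; /dikopaampoaz/ is unchanged.
Rule 4 (intervocalic voicing): /k/ is a voiceless stop between vowels /i/ and /o/, so it voices to [g]. /p/ is a voiceless stop between vowels /o/ and /a/, so it voices to [b]. /dikopaampoaz/ → digobaampoaz.
Rule 5 (final devoicing): /z/ is a voiced obstruent in word-final position, so it devoices to [s]. /digobaampoaz/ → digobaampoas.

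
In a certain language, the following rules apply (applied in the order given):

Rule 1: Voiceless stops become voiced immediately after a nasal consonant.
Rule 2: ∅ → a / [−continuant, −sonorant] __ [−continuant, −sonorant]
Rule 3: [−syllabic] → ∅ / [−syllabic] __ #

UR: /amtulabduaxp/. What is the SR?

Rule 1 (post-nasal voicing): /t/ is a voiceless stop immediately after the nasal /m/, so it voices to [d]. /amtulabduaxp/ → amdulabduaxp.
Rule 2 (stop-cluster a-epenthesis): /b/ and /d/ form a stop–stop cluster, so [a] is inserted between them. /amdulabduaxp/ → amdulabaduaxp.
Rule 3 (final cluster simplification): /p/ is the second consonant of a word-final cluster /xp/, so it deletes. /amdulabaduaxp/ → amdulabaduax.

amdulabaduax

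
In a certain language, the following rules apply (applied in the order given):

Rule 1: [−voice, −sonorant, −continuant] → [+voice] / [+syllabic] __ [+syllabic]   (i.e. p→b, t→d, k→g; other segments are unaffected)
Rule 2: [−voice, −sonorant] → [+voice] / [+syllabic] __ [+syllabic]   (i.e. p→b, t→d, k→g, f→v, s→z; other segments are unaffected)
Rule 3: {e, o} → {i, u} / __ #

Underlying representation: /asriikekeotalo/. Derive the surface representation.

asriigegeodalu

Rule 1 (intervocalic voicing): /k/ is a voiceless stop between vowels /i/ and /e/, so it voices to [g]. /k/ is a voiceless stop between vowels /e/ and /e/, so it voices to [g]. /t/ is a voiceless stop between vowels /o/ and /a/, so it voices to [d]. /asriikekeotalo/ → asriigegeodalo.
Rule 2 (intervocalic voicing): no segment meets the environment; /asriigegeodalo/ is unchanged.
Rule 3 (final vowel raising): /o/ is a mid vowel in word-final position, so it raises to [u]. /asriigegeodalo/ → asriigegeodalu.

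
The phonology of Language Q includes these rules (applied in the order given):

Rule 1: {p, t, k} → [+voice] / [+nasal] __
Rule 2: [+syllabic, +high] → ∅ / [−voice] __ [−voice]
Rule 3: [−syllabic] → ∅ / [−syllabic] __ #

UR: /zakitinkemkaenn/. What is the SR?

Rule 1 (post-nasal voicing): /k/ is a voiceless stop immediately after the nasal /n/, so it voices to [g]. /k/ is a voiceless stop immediately after the nasal /m/, so it voices to [g]. /zakitinkemkaenn/ → zakitingemgaenn.
Rule 2 (high vowel syncope): /i/ is a high vowel flanked by voiceless consonants /k/ and /t/, so it deletes. /zakitingemgaenn/ → zaktingemgaenn.
Rule 3 (final cluster simplification): /n/ is the second consonant of a word-final cluster /nn/, so it deletes. /zaktingemgaenn/ → zaktingemgaen.

zaktingemgaen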